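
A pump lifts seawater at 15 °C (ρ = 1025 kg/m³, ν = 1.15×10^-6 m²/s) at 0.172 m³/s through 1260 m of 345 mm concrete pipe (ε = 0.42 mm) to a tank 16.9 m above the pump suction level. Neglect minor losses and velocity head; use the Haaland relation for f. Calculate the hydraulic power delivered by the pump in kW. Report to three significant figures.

V = 4Q/(πD²) = 1.840 m/s; Re = 5.52×10^5; ε/D = 0.00122; f = 0.02107
h_f = f(L/D)V²/2g = 13.27 m
Total head H = z + h_f = 16.9 + 13.27 = 30.17 m
P_hyd = ρgQH = 1025·9.81·0.172·30.17 = 52.19 kW

P_hyd ≈ 52.2 kW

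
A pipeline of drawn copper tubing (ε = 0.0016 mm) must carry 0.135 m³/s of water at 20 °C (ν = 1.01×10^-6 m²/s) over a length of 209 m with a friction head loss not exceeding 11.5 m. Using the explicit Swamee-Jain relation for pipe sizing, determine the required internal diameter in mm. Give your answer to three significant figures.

D ≈ 204 mm

Swamee-Jain (Type III): D = 0.66·[ε^1.25·(LQ²/(gh_f))^4.75 + ν·Q^9.4·(L/(gh_f))^5.2]^0.04
LQ²/(gh_f) = 0.03376; L/(gh_f) = 1.853
Term 1 = ε^1.25·(…)^4.75 = 5.82×10^-15; Term 2 = ν·Q^9.4·(…)^5.2 = 1.67×10^-13
D = 0.66·(5.82×10^-15 + 1.67×10^-13)^0.04 = 0.2037 m = 204 mm
Check: V = 4.14 m/s, Re = 8.35×10^5, f = 0.01214, h_f = 10.9 m ≈ 11.5 m ✓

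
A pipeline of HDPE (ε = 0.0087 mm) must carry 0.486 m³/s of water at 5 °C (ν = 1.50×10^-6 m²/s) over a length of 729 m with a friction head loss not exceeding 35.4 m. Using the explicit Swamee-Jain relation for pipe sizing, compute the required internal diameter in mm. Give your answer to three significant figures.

D ≈ 346 mm

Swamee-Jain (Type III): D = 0.66·[ε^1.25·(LQ²/(gh_f))^4.75 + ν·Q^9.4·(L/(gh_f))^5.2]^0.04
LQ²/(gh_f) = 0.4958; L/(gh_f) = 2.099
Term 1 = ε^1.25·(…)^4.75 = 1.69×10^-8; Term 2 = ν·Q^9.4·(…)^5.2 = 8.04×10^-8
D = 0.66·(1.69×10^-8 + 8.04×10^-8)^0.04 = 0.3460 m = 346 mm
Check: V = 5.17 m/s, Re = 1.19×10^6, f = 0.01192, h_f = 34.2 m ≈ 35.4 m ✓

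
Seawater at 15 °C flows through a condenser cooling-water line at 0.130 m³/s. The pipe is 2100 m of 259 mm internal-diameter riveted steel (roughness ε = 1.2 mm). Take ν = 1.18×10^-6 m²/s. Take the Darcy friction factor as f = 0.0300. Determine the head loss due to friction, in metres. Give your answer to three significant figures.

h_f ≈ 75.5 m

V = 4Q/(πD²) = 4·0.130/(π·0.259²) = 2.467 m/s
h_f = f(L/D)V²/(2g) = 0.03000·(2100/0.259)·2.467²/(2·9.81) = 75.48 m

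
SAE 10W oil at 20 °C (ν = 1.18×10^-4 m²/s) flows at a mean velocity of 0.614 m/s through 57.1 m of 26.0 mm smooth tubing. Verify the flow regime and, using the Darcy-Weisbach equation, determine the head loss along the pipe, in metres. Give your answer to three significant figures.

Re = VD/ν = 0.614·0.02600/1.18×10^-4 = 135 → laminar (Re < 2300)
f = 64/Re = 0.4731
h_f = f(L/D)V²/(2g) = 0.4731·(57.1/0.02600)·0.614²/(2·9.81) = 19.96 m

h_f ≈ 20.0 m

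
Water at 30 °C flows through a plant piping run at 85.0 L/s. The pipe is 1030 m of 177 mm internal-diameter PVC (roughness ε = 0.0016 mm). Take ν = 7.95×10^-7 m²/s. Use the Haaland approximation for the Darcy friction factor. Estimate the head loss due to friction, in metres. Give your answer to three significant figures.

h_f ≈ 43.4 m

V = 4Q/(πD²) = 4·0.0850/(π·0.177²) = 3.454 m/s
Re = VD/ν = 3.454·0.177/7.95×10^-7 = 7.69×10^5 → turbulent
ε/D = 0.0016/177 = 9.04×10^-6
Haaland: f = 0.01225
h_f = f(L/D)V²/(2g) = 0.01225·(1030/0.177)·3.454²/(2·9.81) = 43.36 m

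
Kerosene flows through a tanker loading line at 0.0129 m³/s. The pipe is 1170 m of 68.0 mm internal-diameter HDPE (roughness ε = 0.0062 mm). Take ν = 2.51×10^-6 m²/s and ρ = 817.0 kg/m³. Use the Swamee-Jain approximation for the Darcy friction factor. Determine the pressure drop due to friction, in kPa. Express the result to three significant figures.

Δp ≈ 1640 kPa

V = 4Q/(πD²) = 4·0.0129/(π·0.0680²) = 3.552 m/s
Re = VD/ν = 3.552·0.0680/2.51×10^-6 = 9.62×10^4 → turbulent
ε/D = 0.0062/68.0 = 9.12×10^-5
Swamee-Jain: f = 0.01854
h_f = f(L/D)V²/(2g) = 0.01854·(1170/0.0680)·3.552²/(2·9.81) = 205.1 m
Δp = ρg·h_f = 817.0·9.81·205.1 = 1644 kPa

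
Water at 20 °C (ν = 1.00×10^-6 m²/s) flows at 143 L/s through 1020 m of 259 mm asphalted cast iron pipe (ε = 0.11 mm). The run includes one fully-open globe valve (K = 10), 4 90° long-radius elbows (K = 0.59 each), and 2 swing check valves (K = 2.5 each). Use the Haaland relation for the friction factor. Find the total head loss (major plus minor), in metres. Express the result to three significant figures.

V = 4Q/(πD²) = 2.714 m/s; V²/2g = 0.3755 m
Re = 7.03×10^5, ε/D = 4.25×10^-4 → f = 0.01683 (Haaland)
Major: h_f = f(L/D)·V²/2g = 0.01683·3938·0.3755 = 24.88 m
Minor: ΣK = 17.4; h_m = ΣK·V²/2g = 6.518 m
Total H_L = 24.88 + 6.518 = 31.40 m

H_L ≈ 31.4 m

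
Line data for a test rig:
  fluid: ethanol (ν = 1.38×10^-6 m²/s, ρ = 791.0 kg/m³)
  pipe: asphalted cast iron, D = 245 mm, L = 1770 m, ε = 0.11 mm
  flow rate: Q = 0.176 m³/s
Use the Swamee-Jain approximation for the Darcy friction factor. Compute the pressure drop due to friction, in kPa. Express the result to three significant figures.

V = 4Q/(πD²) = 4·0.176/(π·0.245²) = 3.733 m/s
Re = VD/ν = 3.733·0.245/1.38×10^-6 = 6.63×10^5 → turbulent
ε/D = 0.11/245 = 4.49×10^-4
Swamee-Jain: f = 0.01721
h_f = f(L/D)V²/(2g) = 0.01721·(1770/0.245)·3.733²/(2·9.81) = 88.33 m
Δp = ρg·h_f = 791.0·9.81·88.33 = 685.4 kPa

Δp ≈ 685 kPa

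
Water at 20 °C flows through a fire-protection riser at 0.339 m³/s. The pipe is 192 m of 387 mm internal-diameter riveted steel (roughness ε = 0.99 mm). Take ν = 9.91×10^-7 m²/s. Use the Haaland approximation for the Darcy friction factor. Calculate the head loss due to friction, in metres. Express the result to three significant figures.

V = 4Q/(πD²) = 4·0.339/(π·0.387²) = 2.882 m/s
Re = VD/ν = 2.882·0.387/9.91×10^-7 = 1.13×10^6 → turbulent
ε/D = 0.99/387 = 0.00256
Haaland: f = 0.02520
h_f = f(L/D)V²/(2g) = 0.02520·(192/0.387)·2.882²/(2·9.81) = 5.293 m

h_f ≈ 5.29 m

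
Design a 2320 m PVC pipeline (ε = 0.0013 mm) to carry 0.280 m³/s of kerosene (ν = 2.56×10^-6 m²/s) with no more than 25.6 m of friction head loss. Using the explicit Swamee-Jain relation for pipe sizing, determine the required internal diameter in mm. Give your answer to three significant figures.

Swamee-Jain (Type III): D = 0.66·[ε^1.25·(LQ²/(gh_f))^4.75 + ν·Q^9.4·(L/(gh_f))^5.2]^0.04
LQ²/(gh_f) = 0.7243; L/(gh_f) = 9.238
Term 1 = ε^1.25·(…)^4.75 = 9.48×10^-9; Term 2 = ν·Q^9.4·(…)^5.2 = 1.71×10^-6
D = 0.66·(9.48×10^-9 + 1.71×10^-6)^0.04 = 0.3881 m = 388 mm
Check: V = 2.37 m/s, Re = 3.59×10^5, f = 0.01395, h_f = 23.8 m ≈ 25.6 m ✓

D ≈ 388 mm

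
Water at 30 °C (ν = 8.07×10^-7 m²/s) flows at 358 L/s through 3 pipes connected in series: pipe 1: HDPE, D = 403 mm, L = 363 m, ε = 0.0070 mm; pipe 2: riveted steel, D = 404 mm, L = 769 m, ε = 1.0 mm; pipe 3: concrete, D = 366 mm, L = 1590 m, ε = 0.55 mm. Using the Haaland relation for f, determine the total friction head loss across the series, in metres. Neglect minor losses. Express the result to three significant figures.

H ≈ 79.2 m

Pipe 1: V = 2.807 m/s, Re = 1.40×10^6, ε/D = 1.74×10^-5, f = 0.01136, h_1 = f(L/D)V²/2g = 4.109 m
Pipe 2: V = 2.793 m/s, Re = 1.40×10^6, ε/D = 0.00248, f = 0.02496, h_2 = f(L/D)V²/2g = 18.88 m
Pipe 3: V = 3.403 m/s, Re = 1.54×10^6, ε/D = 0.00150, f = 0.02191, h_3 = f(L/D)V²/2g = 56.17 m
Series → Q common, losses add: H = Σh = 79.17 m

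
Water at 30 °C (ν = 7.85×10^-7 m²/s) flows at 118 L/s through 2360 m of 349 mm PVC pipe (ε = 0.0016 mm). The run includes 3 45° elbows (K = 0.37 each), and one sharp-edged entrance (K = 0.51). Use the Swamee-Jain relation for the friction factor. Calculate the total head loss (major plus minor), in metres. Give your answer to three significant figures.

H_L ≈ 6.92 m

V = 4Q/(πD²) = 1.234 m/s; V²/2g = 0.07755 m
Re = 5.48×10^5, ε/D = 4.58×10^-6 → f = 0.01296 (Swamee-Jain)
Major: h_f = f(L/D)·V²/2g = 0.01296·6762·0.07755 = 6.794 m
Minor: ΣK = 1.62; h_m = ΣK·V²/2g = 0.1256 m
Total H_L = 6.794 + 0.1256 = 6.920 m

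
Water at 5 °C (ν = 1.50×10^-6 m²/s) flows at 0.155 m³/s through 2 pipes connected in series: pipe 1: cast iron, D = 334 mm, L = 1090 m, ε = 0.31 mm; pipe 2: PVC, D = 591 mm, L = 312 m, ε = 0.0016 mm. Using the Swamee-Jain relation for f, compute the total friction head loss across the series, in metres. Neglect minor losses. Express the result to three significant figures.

H ≈ 10.6 m

Pipe 1: V = 1.769 m/s, Re = 3.94×10^5, ε/D = 9.28×10^-4, f = 0.02020, h_1 = f(L/D)V²/2g = 10.52 m
Pipe 2: V = 0.5650 m/s, Re = 2.23×10^5, ε/D = 2.71×10^-6, f = 0.01524, h_2 = f(L/D)V²/2g = 0.1309 m
Series → Q common, losses add: H = Σh = 10.65 m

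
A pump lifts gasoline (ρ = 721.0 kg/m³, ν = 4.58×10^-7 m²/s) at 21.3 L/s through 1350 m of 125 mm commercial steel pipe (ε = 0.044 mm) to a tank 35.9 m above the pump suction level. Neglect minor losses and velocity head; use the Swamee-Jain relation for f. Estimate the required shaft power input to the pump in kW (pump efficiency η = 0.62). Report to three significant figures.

P_shaft ≈ 15.5 kW

V = 4Q/(πD²) = 1.736 m/s; Re = 4.74×10^5; ε/D = 3.52×10^-4; f = 0.01683
h_f = f(L/D)V²/2g = 27.91 m
Total head H = z + h_f = 35.9 + 27.91 = 63.81 m
P_hyd = ρgQH = 721.0·9.81·0.0213·63.81 = 9.613 kW
P_shaft = P_hyd/η = 9.613/0.62 = 15.51 kW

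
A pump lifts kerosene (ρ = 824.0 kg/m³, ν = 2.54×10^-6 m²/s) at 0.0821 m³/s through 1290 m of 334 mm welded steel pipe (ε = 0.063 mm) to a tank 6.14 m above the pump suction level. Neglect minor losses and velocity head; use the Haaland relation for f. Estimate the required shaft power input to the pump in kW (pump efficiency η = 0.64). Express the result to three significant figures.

P_shaft ≈ 9.60 kW

V = 4Q/(πD²) = 0.9370 m/s; Re = 1.23×10^5; ε/D = 1.89×10^-4; f = 0.01805
h_f = f(L/D)V²/2g = 3.119 m
Total head H = z + h_f = 6.14 + 3.119 = 9.259 m
P_hyd = ρgQH = 824.0·9.81·0.0821·9.259 = 6.145 kW
P_shaft = P_hyd/η = 6.145/0.64 = 9.601 kW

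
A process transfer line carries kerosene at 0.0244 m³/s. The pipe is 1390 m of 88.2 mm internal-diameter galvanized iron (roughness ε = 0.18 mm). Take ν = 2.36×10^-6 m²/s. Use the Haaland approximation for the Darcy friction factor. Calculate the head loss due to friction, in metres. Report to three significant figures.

V = 4Q/(πD²) = 4·0.0244/(π·0.0882²) = 3.994 m/s
Re = VD/ν = 3.994·0.0882/2.36×10^-6 = 1.49×10^5 → turbulent
ε/D = 0.18/88.2 = 0.00204
Haaland: f = 0.02462
h_f = f(L/D)V²/(2g) = 0.02462·(1390/0.0882)·3.994²/(2·9.81) = 315.4 m

h_f ≈ 315 m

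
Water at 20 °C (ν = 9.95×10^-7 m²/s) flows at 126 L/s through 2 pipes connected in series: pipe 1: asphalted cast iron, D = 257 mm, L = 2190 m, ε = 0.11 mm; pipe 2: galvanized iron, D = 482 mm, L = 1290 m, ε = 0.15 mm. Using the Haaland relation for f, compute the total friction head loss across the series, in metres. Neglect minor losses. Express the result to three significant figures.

Pipe 1: V = 2.429 m/s, Re = 6.27×10^5, ε/D = 4.28×10^-4, f = 0.01693, h_1 = f(L/D)V²/2g = 43.37 m
Pipe 2: V = 0.6905 m/s, Re = 3.35×10^5, ε/D = 3.11×10^-4, f = 0.01672, h_2 = f(L/D)V²/2g = 1.088 m
Series → Q common, losses add: H = Σh = 44.46 m

H ≈ 44.5 m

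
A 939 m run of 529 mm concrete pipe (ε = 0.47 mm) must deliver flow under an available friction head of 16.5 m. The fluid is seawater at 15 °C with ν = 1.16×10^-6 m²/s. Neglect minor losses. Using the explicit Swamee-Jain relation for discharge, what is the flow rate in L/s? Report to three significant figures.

Q ≈ 675 L/s

Swamee-Jain (Type II): Q = -0.965·√(gD⁵h_f/L)·ln[ε/(3.7D) + √(3.17ν²L/(gD³h_f))]
√(gD⁵h_f/L) = √(9.81·0.529⁵·16.5/939) = 0.08451
ε/(3.7D) = 2.40×10^-4; √(3.17ν²L/(gD³h_f)) = 1.29×10^-5
Q = -0.965·0.08451·ln(2.531×10^-4) = 0.6754 m³/s
Check: V = 3.07 m/s, Re = 1.40×10^6, f = 0.01940, h_f = 16.6 m ≈ 16.5 m ✓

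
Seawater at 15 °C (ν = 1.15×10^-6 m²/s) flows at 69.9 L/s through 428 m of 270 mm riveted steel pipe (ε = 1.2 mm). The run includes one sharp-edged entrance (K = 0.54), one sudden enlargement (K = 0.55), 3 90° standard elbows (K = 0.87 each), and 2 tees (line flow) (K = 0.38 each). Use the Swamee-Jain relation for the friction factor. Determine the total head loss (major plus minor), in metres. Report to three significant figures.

V = 4Q/(πD²) = 1.221 m/s; V²/2g = 0.07597 m
Re = 2.87×10^5, ε/D = 0.00444 → f = 0.02982 (Swamee-Jain)
Major: h_f = f(L/D)·V²/2g = 0.02982·1585·0.07597 = 3.590 m
Minor: ΣK = 4.46; h_m = ΣK·V²/2g = 0.3388 m
Total H_L = 3.590 + 0.3388 = 3.929 m

H_L ≈ 3.93 m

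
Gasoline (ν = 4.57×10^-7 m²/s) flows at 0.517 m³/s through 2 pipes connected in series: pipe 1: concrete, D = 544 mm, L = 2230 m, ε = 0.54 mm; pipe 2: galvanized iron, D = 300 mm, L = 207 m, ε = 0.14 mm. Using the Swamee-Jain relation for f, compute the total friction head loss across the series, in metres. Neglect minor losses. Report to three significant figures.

Pipe 1: V = 2.224 m/s, Re = 2.65×10^6, ε/D = 9.93×10^-4, f = 0.01977, h_1 = f(L/D)V²/2g = 20.43 m
Pipe 2: V = 7.314 m/s, Re = 4.80×10^6, ε/D = 4.67×10^-4, f = 0.01660, h_2 = f(L/D)V²/2g = 31.24 m
Series → Q common, losses add: H = Σh = 51.67 m

H ≈ 51.7 m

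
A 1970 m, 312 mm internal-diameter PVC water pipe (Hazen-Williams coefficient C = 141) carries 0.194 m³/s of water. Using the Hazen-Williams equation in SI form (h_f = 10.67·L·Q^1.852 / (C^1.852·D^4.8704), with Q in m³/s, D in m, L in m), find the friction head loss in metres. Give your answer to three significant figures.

h_f = 10.67·1970·0.194^1.852 / (141^1.852·0.312^4.8704) = 30.69 m

h_f ≈ 30.7 m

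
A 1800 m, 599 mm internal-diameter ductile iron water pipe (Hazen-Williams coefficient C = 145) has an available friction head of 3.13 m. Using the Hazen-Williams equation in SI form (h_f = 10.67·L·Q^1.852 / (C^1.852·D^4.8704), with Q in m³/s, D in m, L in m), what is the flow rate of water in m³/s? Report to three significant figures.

Q ≈ 0.339 m³/s

Rearranging: Q = [h_f·C^1.852·D^4.8704 / (10.67·L)]^(1/1.852)
Q = [3.13·145^1.852·0.599^4.8704 / (10.67·1800)]^0.540 = 0.3394 m³/s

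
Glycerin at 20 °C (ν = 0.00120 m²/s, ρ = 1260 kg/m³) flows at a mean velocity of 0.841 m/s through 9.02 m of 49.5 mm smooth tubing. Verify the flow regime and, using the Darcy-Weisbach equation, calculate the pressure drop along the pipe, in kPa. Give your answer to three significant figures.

Re = VD/ν = 0.841·0.04950/0.00120 = 34.7 → laminar (Re < 2300)
f = 64/Re = 1.845
h_f = f(L/D)V²/(2g) = 1.845·(9.02/0.04950)·0.841²/(2·9.81) = 12.12 m
Δp = ρg·h_f = 1260·9.81·12.12 = 149.8 kPa

Δp ≈ 150 kPa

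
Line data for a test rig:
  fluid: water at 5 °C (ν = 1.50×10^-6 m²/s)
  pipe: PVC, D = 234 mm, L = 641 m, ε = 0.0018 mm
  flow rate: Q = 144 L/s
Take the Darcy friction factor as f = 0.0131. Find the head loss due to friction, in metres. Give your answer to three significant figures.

h_f ≈ 20.5 m

V = 4Q/(πD²) = 4·0.144/(π·0.234²) = 3.348 m/s
h_f = f(L/D)V²/(2g) = 0.01310·(641/0.234)·3.348²/(2·9.81) = 20.51 m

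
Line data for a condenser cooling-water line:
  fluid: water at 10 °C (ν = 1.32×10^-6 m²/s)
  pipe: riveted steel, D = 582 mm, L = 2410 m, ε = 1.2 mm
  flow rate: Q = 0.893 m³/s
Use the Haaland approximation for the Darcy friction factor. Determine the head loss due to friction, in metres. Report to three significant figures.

V = 4Q/(πD²) = 4·0.893/(π·0.582²) = 3.357 m/s
Re = VD/ν = 3.357·0.582/1.32×10^-6 = 1.48×10^6 → turbulent
ε/D = 1.2/582 = 0.00206
Haaland: f = 0.02377
h_f = f(L/D)V²/(2g) = 0.02377·(2410/0.582)·3.357²/(2·9.81) = 56.52 m

h_f ≈ 56.5 m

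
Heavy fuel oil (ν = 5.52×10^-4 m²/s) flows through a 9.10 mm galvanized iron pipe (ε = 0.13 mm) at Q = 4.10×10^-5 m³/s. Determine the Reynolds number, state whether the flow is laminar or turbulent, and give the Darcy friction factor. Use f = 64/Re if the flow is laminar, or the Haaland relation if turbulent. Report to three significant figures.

V = 4Q/(πD²) = 0.6304 m/s
Re = VD/ν = 0.6304·0.00910/5.52×10^-4 = 10.4
Re < 2300 → laminar → f = 64/Re = 6.158

Re ≈ 10.4; laminar; f = 64/Re ≈ 6.16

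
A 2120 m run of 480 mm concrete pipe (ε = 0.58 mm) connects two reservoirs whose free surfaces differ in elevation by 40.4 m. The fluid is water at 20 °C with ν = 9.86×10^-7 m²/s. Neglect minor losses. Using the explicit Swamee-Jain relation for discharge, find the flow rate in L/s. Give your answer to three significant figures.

Q ≈ 532 L/s

Swamee-Jain (Type II): Q = -0.965·√(gD⁵h_f/L)·ln[ε/(3.7D) + √(3.17ν²L/(gD³h_f))]
√(gD⁵h_f/L) = √(9.81·0.480⁵·40.4/2120) = 0.06902
ε/(3.7D) = 3.27×10^-4; √(3.17ν²L/(gD³h_f)) = 1.22×10^-5
Q = -0.965·0.06902·ln(3.388×10^-4) = 0.5322 m³/s
Check: V = 2.94 m/s, Re = 1.43×10^6, f = 0.02083, h_f = 40.5 m ≈ 40.4 m ✓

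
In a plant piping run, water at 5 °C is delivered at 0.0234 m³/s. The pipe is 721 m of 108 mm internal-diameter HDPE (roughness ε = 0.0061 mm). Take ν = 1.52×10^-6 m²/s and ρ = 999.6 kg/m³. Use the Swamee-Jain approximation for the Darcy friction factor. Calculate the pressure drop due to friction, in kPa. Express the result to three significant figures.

Δp ≈ 355 kPa

V = 4Q/(πD²) = 4·0.0234/(π·0.108²) = 2.554 m/s
Re = VD/ν = 2.554·0.108/1.52×10^-6 = 1.81×10^5 → turbulent
ε/D = 0.0061/108 = 5.65×10^-5
Swamee-Jain: f = 0.01630
h_f = f(L/D)V²/(2g) = 0.01630·(721/0.108)·2.554²/(2·9.81) = 36.20 m
Δp = ρg·h_f = 999.6·9.81·36.20 = 355.0 kPa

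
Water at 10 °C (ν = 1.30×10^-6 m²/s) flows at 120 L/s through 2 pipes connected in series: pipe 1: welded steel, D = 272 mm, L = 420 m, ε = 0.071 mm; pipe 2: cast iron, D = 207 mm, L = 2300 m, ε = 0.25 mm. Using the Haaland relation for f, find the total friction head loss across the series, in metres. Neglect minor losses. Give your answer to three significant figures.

H ≈ 157 m

Pipe 1: V = 2.065 m/s, Re = 4.32×10^5, ε/D = 2.61×10^-4, f = 0.01601, h_1 = f(L/D)V²/2g = 5.372 m
Pipe 2: V = 3.566 m/s, Re = 5.68×10^5, ε/D = 0.00121, f = 0.02102, h_2 = f(L/D)V²/2g = 151.3 m
Series → Q common, losses add: H = Σh = 156.7 m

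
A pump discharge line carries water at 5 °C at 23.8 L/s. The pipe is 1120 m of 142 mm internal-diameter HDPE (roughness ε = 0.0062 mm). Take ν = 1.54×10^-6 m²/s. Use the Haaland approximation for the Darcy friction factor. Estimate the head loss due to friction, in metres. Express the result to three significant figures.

h_f ≈ 15.3 m

V = 4Q/(πD²) = 4·0.0238/(π·0.142²) = 1.503 m/s
Re = VD/ν = 1.503·0.142/1.54×10^-6 = 1.39×10^5 → turbulent
ε/D = 0.0062/142 = 4.37×10^-5
Haaland: f = 0.01689
h_f = f(L/D)V²/(2g) = 0.01689·(1120/0.142)·1.503²/(2·9.81) = 15.34 m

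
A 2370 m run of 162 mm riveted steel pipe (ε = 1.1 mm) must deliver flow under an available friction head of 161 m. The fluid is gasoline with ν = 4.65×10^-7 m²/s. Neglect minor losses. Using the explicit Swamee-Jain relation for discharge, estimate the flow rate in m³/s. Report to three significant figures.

Swamee-Jain (Type II): Q = -0.965·√(gD⁵h_f/L)·ln[ε/(3.7D) + √(3.17ν²L/(gD³h_f))]
√(gD⁵h_f/L) = √(9.81·0.162⁵·161/2370) = 0.008623
ε/(3.7D) = 0.00184; √(3.17ν²L/(gD³h_f)) = 1.56×10^-5
Q = -0.965·0.008623·ln(0.001851) = 0.05236 m³/s
Check: V = 2.54 m/s, Re = 8.85×10^5, f = 0.03354, h_f = 161 m ≈ 161 m ✓

Q ≈ 0.0524 m³/s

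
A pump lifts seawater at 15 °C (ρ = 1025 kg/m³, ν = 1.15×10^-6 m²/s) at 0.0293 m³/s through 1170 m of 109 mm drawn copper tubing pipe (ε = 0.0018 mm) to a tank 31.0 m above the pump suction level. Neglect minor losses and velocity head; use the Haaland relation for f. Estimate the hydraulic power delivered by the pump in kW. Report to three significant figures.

V = 4Q/(πD²) = 3.140 m/s; Re = 2.98×10^5; ε/D = 1.65×10^-5; f = 0.01450
h_f = f(L/D)V²/2g = 78.21 m
Total head H = z + h_f = 31.0 + 78.21 = 109.2 m
P_hyd = ρgQH = 1025·9.81·0.0293·109.2 = 32.17 kW

P_hyd ≈ 32.2 kW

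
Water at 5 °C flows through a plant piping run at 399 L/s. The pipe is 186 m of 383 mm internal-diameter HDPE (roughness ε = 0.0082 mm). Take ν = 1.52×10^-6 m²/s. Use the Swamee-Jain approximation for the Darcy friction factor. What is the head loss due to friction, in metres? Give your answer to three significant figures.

V = 4Q/(πD²) = 4·0.399/(π·0.383²) = 3.463 m/s
Re = VD/ν = 3.463·0.383/1.52×10^-6 = 8.73×10^5 → turbulent
ε/D = 0.0082/383 = 2.14×10^-5
Swamee-Jain: f = 0.01235
h_f = f(L/D)V²/(2g) = 0.01235·(186/0.383)·3.463²/(2·9.81) = 3.665 m

h_f ≈ 3.67 m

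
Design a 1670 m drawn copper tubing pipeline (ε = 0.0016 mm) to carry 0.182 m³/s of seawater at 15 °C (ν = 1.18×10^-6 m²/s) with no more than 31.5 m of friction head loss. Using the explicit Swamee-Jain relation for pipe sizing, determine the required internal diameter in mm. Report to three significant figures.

D ≈ 286 mm

Swamee-Jain (Type III): D = 0.66·[ε^1.25·(LQ²/(gh_f))^4.75 + ν·Q^9.4·(L/(gh_f))^5.2]^0.04
LQ²/(gh_f) = 0.1790; L/(gh_f) = 5.404
Term 1 = ε^1.25·(…)^4.75 = 1.61×10^-11; Term 2 = ν·Q^9.4·(…)^5.2 = 8.45×10^-10
D = 0.66·(1.61×10^-11 + 8.45×10^-10)^0.04 = 0.2864 m = 286 mm
Check: V = 2.83 m/s, Re = 6.86×10^5, f = 0.01249, h_f = 29.6 m ≈ 31.5 m ✓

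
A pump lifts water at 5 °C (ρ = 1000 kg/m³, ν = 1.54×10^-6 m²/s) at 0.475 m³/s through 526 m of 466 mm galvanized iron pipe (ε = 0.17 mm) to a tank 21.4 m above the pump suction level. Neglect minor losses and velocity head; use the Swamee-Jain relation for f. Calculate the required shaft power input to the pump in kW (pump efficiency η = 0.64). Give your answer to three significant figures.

V = 4Q/(πD²) = 2.785 m/s; Re = 8.43×10^5; ε/D = 3.65×10^-4; f = 0.01642
h_f = f(L/D)V²/2g = 7.326 m
Total head H = z + h_f = 21.4 + 7.326 = 28.73 m
P_hyd = ρgQH = 1000·9.81·0.475·28.73 = 133.9 kW
P_shaft = P_hyd/η = 133.9/0.64 = 209.2 kW

P_shaft ≈ 209 kW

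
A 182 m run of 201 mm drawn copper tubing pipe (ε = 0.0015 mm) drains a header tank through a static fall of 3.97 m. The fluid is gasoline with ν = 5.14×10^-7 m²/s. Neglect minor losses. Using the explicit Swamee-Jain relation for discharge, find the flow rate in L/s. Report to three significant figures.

Swamee-Jain (Type II): Q = -0.965·√(gD⁵h_f/L)·ln[ε/(3.7D) + √(3.17ν²L/(gD³h_f))]
√(gD⁵h_f/L) = √(9.81·0.201⁵·3.97/182) = 0.008379
ε/(3.7D) = 2.02×10^-6; √(3.17ν²L/(gD³h_f)) = 2.20×10^-5
Q = -0.965·0.008379·ln(2.397×10^-5) = 0.08602 m³/s
Check: V = 2.71 m/s, Re = 1.06×10^6, f = 0.01169, h_f = 3.96 m ≈ 3.97 m ✓

Q ≈ 86.0 L/s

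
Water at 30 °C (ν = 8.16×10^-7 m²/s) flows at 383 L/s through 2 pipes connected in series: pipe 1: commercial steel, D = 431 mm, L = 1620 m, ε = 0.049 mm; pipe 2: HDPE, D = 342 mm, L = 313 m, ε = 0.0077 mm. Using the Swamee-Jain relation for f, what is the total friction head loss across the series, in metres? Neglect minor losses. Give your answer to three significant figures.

Pipe 1: V = 2.625 m/s, Re = 1.39×10^6, ε/D = 1.14×10^-4, f = 0.01339, h_1 = f(L/D)V²/2g = 17.68 m
Pipe 2: V = 4.169 m/s, Re = 1.75×10^6, ε/D = 2.25×10^-5, f = 0.01131, h_2 = f(L/D)V²/2g = 9.173 m
Series → Q common, losses add: H = Σh = 26.85 m

H ≈ 26.9 m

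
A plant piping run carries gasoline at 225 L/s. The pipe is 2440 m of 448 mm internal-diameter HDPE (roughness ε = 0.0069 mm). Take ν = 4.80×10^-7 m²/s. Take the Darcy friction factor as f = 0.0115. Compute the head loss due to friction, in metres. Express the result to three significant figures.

V = 4Q/(πD²) = 4·0.225/(π·0.448²) = 1.427 m/s
h_f = f(L/D)V²/(2g) = 0.01150·(2440/0.448)·1.427²/(2·9.81) = 6.504 m

h_f ≈ 6.50 m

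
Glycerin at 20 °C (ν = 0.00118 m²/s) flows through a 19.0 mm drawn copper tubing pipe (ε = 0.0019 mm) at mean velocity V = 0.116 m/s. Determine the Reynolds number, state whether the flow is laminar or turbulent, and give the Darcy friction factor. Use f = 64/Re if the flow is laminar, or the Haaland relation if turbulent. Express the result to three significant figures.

Re = VD/ν = 0.1160·0.0190/0.00118 = 1.87
Re < 2300 → laminar → f = 64/Re = 34.26

Re ≈ 1.87; laminar; f = 64/Re ≈ 34.3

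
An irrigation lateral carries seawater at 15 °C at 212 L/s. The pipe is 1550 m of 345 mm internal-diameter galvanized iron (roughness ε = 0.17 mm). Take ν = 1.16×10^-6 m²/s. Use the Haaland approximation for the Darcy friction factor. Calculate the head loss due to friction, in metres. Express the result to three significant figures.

V = 4Q/(πD²) = 4·0.212/(π·0.345²) = 2.268 m/s
Re = VD/ν = 2.268·0.345/1.16×10^-6 = 6.74×10^5 → turbulent
ε/D = 0.17/345 = 4.93×10^-4
Haaland: f = 0.01732
h_f = f(L/D)V²/(2g) = 0.01732·(1550/0.345)·2.268²/(2·9.81) = 20.40 m

h_f ≈ 20.4 m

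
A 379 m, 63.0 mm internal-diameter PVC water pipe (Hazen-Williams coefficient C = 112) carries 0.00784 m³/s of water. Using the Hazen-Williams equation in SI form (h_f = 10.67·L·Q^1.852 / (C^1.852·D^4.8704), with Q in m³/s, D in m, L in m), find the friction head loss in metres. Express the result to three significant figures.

h_f = 10.67·379·0.00784^1.852 / (112^1.852·0.0630^4.8704) = 57.49 m

h_f ≈ 57.5 m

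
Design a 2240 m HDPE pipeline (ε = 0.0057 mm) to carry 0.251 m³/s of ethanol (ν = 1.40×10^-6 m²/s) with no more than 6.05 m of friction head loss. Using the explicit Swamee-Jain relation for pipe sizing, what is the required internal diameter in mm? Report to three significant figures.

Swamee-Jain (Type III): D = 0.66·[ε^1.25·(LQ²/(gh_f))^4.75 + ν·Q^9.4·(L/(gh_f))^5.2]^0.04
LQ²/(gh_f) = 2.378; L/(gh_f) = 37.74
Term 1 = ε^1.25·(…)^4.75 = 1.70×10^-5; Term 2 = ν·Q^9.4·(…)^5.2 = 5.04×10^-4
D = 0.66·(1.70×10^-5 + 5.04×10^-4)^0.04 = 0.4878 m = 488 mm
Check: V = 1.34 m/s, Re = 4.68×10^5, f = 0.01343, h_f = 5.67 m ≈ 6.05 m ✓

D ≈ 488 mm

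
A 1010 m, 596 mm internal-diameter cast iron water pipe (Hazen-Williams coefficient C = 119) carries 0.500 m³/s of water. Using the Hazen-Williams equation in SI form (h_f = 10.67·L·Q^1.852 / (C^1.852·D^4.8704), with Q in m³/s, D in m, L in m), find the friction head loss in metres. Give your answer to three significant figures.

h_f = 10.67·1010·0.500^1.852 / (119^1.852·0.596^4.8704) = 5.317 m

h_f ≈ 5.32 m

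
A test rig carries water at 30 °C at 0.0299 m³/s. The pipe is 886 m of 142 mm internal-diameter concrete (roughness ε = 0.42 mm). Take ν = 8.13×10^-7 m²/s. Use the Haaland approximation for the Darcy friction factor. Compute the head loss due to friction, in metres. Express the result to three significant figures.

V = 4Q/(πD²) = 4·0.0299/(π·0.142²) = 1.888 m/s
Re = VD/ν = 1.888·0.142/8.13×10^-7 = 3.30×10^5 → turbulent
ε/D = 0.42/142 = 0.00296
Haaland: f = 0.02649
h_f = f(L/D)V²/(2g) = 0.02649·(886/0.142)·1.888²/(2·9.81) = 30.02 m

h_f ≈ 30.0 m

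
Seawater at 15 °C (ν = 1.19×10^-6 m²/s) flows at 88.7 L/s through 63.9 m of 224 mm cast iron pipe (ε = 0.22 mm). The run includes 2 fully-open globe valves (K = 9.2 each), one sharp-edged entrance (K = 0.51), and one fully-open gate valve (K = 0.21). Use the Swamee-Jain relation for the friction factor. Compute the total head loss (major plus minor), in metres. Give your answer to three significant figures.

H_L ≈ 6.44 m

V = 4Q/(πD²) = 2.251 m/s; V²/2g = 0.2582 m
Re = 4.24×10^5, ε/D = 9.82×10^-4 → f = 0.02039 (Swamee-Jain)
Major: h_f = f(L/D)·V²/2g = 0.02039·285.3·0.2582 = 1.502 m
Minor: ΣK = 19.1; h_m = ΣK·V²/2g = 4.937 m
Total H_L = 1.502 + 4.937 = 6.439 m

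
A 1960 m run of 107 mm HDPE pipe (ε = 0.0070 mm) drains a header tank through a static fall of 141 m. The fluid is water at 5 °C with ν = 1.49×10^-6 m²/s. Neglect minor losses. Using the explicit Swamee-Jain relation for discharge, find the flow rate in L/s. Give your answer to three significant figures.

Swamee-Jain (Type II): Q = -0.965·√(gD⁵h_f/L)·ln[ε/(3.7D) + √(3.17ν²L/(gD³h_f))]
√(gD⁵h_f/L) = √(9.81·0.107⁵·141/1960) = 0.003146
ε/(3.7D) = 1.77×10^-5; √(3.17ν²L/(gD³h_f)) = 9.02×10^-5
Q = -0.965·0.003146·ln(1.079×10^-4) = 0.02773 m³/s
Check: V = 3.08 m/s, Re = 2.21×10^5, f = 0.01584, h_f = 141 m ≈ 141 m ✓

Q ≈ 27.7 L/s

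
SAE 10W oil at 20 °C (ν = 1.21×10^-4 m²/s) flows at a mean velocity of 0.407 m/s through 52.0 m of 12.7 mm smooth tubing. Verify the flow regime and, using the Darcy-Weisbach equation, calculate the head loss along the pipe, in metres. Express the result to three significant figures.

h_f ≈ 51.8 m

Re = VD/ν = 0.407·0.01270/1.21×10^-4 = 42.7 → laminar (Re < 2300)
f = 64/Re = 1.498
h_f = f(L/D)V²/(2g) = 1.498·(52.0/0.01270)·0.407²/(2·9.81) = 51.79 m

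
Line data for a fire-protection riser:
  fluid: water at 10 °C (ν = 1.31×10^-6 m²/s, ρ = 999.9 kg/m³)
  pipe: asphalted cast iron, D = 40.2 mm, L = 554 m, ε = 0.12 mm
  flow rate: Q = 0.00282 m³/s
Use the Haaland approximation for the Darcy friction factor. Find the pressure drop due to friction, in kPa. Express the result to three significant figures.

Δp ≈ 948 kPa

V = 4Q/(πD²) = 4·0.00282/(π·0.0402²) = 2.222 m/s
Re = VD/ν = 2.222·0.0402/1.31×10^-6 = 6.82×10^4 → turbulent
ε/D = 0.12/40.2 = 0.00299
Haaland: f = 0.02786
h_f = f(L/D)V²/(2g) = 0.02786·(554/0.0402)·2.222²/(2·9.81) = 96.62 m
Δp = ρg·h_f = 999.9·9.81·96.62 = 947.7 kPa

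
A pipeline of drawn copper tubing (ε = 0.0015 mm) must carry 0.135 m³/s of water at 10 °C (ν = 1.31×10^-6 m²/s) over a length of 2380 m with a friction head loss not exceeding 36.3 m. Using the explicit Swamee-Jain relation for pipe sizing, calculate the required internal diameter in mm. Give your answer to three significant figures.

Swamee-Jain (Type III): D = 0.66·[ε^1.25·(LQ²/(gh_f))^4.75 + ν·Q^9.4·(L/(gh_f))^5.2]^0.04
LQ²/(gh_f) = 0.1218; L/(gh_f) = 6.683
Term 1 = ε^1.25·(…)^4.75 = 2.38×10^-12; Term 2 = ν·Q^9.4·(…)^5.2 = 1.71×10^-10
D = 0.66·(2.38×10^-12 + 1.71×10^-10)^0.04 = 0.2686 m = 269 mm
Check: V = 2.38 m/s, Re = 4.89×10^5, f = 0.01323, h_f = 33.9 m ≈ 36.3 m ✓

D ≈ 269 mm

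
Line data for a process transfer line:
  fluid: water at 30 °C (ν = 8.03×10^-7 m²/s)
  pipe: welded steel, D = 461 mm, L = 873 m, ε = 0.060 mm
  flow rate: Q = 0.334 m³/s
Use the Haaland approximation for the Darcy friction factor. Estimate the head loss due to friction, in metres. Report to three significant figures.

h_f ≈ 5.27 m

V = 4Q/(πD²) = 4·0.334/(π·0.461²) = 2.001 m/s
Re = VD/ν = 2.001·0.461/8.03×10^-7 = 1.15×10^6 → turbulent
ε/D = 0.060/461 = 1.30×10^-4
Haaland: f = 0.01362
h_f = f(L/D)V²/(2g) = 0.01362·(873/0.461)·2.001²/(2·9.81) = 5.265 m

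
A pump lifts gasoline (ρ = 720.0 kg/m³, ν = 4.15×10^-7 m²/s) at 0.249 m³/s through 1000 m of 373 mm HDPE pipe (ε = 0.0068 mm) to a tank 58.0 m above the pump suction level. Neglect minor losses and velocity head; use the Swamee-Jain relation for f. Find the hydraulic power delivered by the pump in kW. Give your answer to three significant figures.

V = 4Q/(πD²) = 2.279 m/s; Re = 2.05×10^6; ε/D = 1.82×10^-5; f = 0.01098
h_f = f(L/D)V²/2g = 7.790 m
Total head H = z + h_f = 58.0 + 7.790 = 65.79 m
P_hyd = ρgQH = 720.0·9.81·0.249·65.79 = 115.7 kW

P_hyd ≈ 116 kW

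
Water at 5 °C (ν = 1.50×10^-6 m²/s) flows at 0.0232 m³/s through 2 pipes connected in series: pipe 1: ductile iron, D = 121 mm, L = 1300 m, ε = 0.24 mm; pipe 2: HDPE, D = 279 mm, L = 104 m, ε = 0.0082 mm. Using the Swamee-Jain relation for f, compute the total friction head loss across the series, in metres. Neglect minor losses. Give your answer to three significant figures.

H ≈ 55.0 m

Pipe 1: V = 2.018 m/s, Re = 1.63×10^5, ε/D = 0.00198, f = 0.02464, h_1 = f(L/D)V²/2g = 54.93 m
Pipe 2: V = 0.3795 m/s, Re = 7.06×10^4, ε/D = 2.94×10^-5, f = 0.01938, h_2 = f(L/D)V²/2g = 0.05303 m
Series → Q common, losses add: H = Σh = 54.99 m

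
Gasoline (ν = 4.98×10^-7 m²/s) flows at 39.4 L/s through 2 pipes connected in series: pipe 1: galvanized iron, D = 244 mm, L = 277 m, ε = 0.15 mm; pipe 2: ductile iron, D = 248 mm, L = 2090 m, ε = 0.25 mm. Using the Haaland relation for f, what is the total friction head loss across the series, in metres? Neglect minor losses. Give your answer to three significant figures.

Pipe 1: V = 0.8426 m/s, Re = 4.13×10^5, ε/D = 6.15×10^-4, f = 0.01841, h_1 = f(L/D)V²/2g = 0.7564 m
Pipe 2: V = 0.8156 m/s, Re = 4.06×10^5, ε/D = 0.00101, f = 0.02035, h_2 = f(L/D)V²/2g = 5.814 m
Series → Q common, losses add: H = Σh = 6.571 m

H ≈ 6.57 m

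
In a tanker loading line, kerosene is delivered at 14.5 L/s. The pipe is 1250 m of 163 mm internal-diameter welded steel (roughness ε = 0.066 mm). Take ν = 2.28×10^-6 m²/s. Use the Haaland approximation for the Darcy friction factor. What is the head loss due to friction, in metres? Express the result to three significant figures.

V = 4Q/(πD²) = 4·0.0145/(π·0.163²) = 0.6949 m/s
Re = VD/ν = 0.6949·0.163/2.28×10^-6 = 4.97×10^4 → turbulent
ε/D = 0.066/163 = 4.05×10^-4
Haaland: f = 0.02198
h_f = f(L/D)V²/(2g) = 0.02198·(1250/0.163)·0.6949²/(2·9.81) = 4.149 m

h_f ≈ 4.15 m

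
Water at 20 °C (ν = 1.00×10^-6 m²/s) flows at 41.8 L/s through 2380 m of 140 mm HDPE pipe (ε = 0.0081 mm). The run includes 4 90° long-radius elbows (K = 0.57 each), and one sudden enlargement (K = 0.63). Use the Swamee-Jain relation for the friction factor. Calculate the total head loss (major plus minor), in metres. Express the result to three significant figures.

V = 4Q/(πD²) = 2.715 m/s; V²/2g = 0.3758 m
Re = 3.80×10^5, ε/D = 5.79×10^-5 → f = 0.01449 (Swamee-Jain)
Major: h_f = f(L/D)·V²/2g = 0.01449·17000·0.3758 = 92.58 m
Minor: ΣK = 2.91; h_m = ΣK·V²/2g = 1.094 m
Total H_L = 92.58 + 1.094 = 93.67 m

H_L ≈ 93.7 m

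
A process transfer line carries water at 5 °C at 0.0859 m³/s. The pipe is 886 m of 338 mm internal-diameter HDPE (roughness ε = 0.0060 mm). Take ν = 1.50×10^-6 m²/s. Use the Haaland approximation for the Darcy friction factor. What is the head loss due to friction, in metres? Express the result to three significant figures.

h_f ≈ 1.88 m

V = 4Q/(πD²) = 4·0.0859/(π·0.338²) = 0.9573 m/s
Re = VD/ν = 0.9573·0.338/1.50×10^-6 = 2.16×10^5 → turbulent
ε/D = 0.0060/338 = 1.78×10^-5
Haaland: f = 0.01539
h_f = f(L/D)V²/(2g) = 0.01539·(886/0.338)·0.9573²/(2·9.81) = 1.884 m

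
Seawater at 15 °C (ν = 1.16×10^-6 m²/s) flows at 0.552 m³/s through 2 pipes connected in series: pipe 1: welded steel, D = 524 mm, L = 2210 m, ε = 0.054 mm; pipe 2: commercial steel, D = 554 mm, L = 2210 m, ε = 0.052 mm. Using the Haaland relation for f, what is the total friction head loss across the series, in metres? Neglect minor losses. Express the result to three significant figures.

Pipe 1: V = 2.560 m/s, Re = 1.16×10^6, ε/D = 1.03×10^-4, f = 0.01322, h_1 = f(L/D)V²/2g = 18.63 m
Pipe 2: V = 2.290 m/s, Re = 1.09×10^6, ε/D = 9.39×10^-5, f = 0.01314, h_2 = f(L/D)V²/2g = 14.01 m
Series → Q common, losses add: H = Σh = 32.63 m

H ≈ 32.6 m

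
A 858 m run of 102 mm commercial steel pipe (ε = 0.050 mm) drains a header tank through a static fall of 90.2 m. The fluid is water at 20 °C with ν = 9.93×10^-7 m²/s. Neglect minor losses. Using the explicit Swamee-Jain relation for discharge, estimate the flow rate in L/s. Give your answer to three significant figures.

Q ≈ 28.0 L/s

Swamee-Jain (Type II): Q = -0.965·√(gD⁵h_f/L)·ln[ε/(3.7D) + √(3.17ν²L/(gD³h_f))]
√(gD⁵h_f/L) = √(9.81·0.102⁵·90.2/858) = 0.003374
ε/(3.7D) = 1.32×10^-4; √(3.17ν²L/(gD³h_f)) = 5.34×10^-5
Q = -0.965·0.003374·ln(1.859×10^-4) = 0.02797 m³/s
Check: V = 3.42 m/s, Re = 3.52×10^5, f = 0.01808, h_f = 90.8 m ≈ 90.2 m ✓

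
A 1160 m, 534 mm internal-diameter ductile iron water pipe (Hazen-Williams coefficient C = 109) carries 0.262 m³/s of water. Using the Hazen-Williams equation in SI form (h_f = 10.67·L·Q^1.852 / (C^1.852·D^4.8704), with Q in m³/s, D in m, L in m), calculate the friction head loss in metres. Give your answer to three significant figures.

h_f ≈ 3.71 m

h_f = 10.67·1160·0.262^1.852 / (109^1.852·0.534^4.8704) = 3.707 m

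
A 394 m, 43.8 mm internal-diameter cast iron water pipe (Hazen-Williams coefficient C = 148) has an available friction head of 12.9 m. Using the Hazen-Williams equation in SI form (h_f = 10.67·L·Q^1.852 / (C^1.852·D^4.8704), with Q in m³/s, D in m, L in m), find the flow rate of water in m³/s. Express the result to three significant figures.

Q ≈ 0.00174 m³/s

Rearranging: Q = [h_f·C^1.852·D^4.8704 / (10.67·L)]^(1/1.852)
Q = [12.9·148^1.852·0.0438^4.8704 / (10.67·394)]^0.540 = 0.001740 m³/s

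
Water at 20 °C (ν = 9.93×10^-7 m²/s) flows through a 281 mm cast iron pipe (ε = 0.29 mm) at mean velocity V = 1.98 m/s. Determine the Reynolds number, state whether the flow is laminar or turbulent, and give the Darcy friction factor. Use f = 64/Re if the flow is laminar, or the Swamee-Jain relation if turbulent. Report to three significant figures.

Re = VD/ν = 1.980·0.281/9.93×10^-7 = 5.60×10^5
Re > 4000 → turbulent; ε/D = 0.00103
Swamee-Jain: f = 0.02043

Re ≈ 5.60×10^5; turbulent; f ≈ 0.0204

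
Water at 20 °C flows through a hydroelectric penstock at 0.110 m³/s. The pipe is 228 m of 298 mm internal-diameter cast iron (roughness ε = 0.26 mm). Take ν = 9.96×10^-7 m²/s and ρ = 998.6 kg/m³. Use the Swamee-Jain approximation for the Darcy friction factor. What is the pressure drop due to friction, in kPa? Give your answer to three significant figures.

Δp ≈ 18.8 kPa

V = 4Q/(πD²) = 4·0.110/(π·0.298²) = 1.577 m/s
Re = VD/ν = 1.577·0.298/9.96×10^-7 = 4.72×10^5 → turbulent
ε/D = 0.26/298 = 8.72×10^-4
Swamee-Jain: f = 0.01982
h_f = f(L/D)V²/(2g) = 0.01982·(228/0.298)·1.577²/(2·9.81) = 1.922 m
Δp = ρg·h_f = 998.6·9.81·1.922 = 18.83 kPa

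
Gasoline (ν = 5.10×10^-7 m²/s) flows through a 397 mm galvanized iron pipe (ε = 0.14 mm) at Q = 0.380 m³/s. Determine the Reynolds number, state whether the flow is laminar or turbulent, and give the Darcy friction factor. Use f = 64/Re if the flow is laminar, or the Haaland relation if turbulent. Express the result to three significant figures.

Re ≈ 2.39×10^6; turbulent; f ≈ 0.0157

V = 4Q/(πD²) = 3.070 m/s
Re = VD/ν = 3.070·0.397/5.10×10^-7 = 2.39×10^6
Re > 4000 → turbulent; ε/D = 3.53×10^-4
Haaland: f = 0.01574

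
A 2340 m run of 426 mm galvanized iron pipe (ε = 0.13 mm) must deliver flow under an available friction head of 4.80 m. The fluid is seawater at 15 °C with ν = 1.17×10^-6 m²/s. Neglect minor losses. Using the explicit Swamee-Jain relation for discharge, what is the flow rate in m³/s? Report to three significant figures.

Q ≈ 0.144 m³/s

Swamee-Jain (Type II): Q = -0.965·√(gD⁵h_f/L)·ln[ε/(3.7D) + √(3.17ν²L/(gD³h_f))]
√(gD⁵h_f/L) = √(9.81·0.426⁵·4.80/2340) = 0.01680
ε/(3.7D) = 8.25×10^-5; √(3.17ν²L/(gD³h_f)) = 5.28×10^-5
Q = -0.965·0.01680·ln(1.353×10^-4) = 0.1444 m³/s
Check: V = 1.01 m/s, Re = 3.69×10^5, f = 0.01679, h_f = 4.83 m ≈ 4.80 m ✓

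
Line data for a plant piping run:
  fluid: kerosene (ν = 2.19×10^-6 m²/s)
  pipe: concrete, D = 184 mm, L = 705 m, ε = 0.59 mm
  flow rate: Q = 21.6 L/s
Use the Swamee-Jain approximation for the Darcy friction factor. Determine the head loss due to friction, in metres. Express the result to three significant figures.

V = 4Q/(πD²) = 4·0.0216/(π·0.184²) = 0.8123 m/s
Re = VD/ν = 0.8123·0.184/2.19×10^-6 = 6.82×10^4 → turbulent
ε/D = 0.59/184 = 0.00321
Swamee-Jain: f = 0.02873
h_f = f(L/D)V²/(2g) = 0.02873·(705/0.184)·0.8123²/(2·9.81) = 3.702 m

h_f ≈ 3.70 m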